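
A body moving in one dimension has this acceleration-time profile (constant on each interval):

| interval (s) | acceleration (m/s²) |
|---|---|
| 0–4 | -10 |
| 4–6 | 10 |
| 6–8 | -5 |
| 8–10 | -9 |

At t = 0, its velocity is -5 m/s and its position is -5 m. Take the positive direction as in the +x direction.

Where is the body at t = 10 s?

-323 m

On each constant-a segment, Δv = aΔt and Δx = v₀Δt + ½aΔt²; chain segment to segment.
0–4 s: v starts -5 m/s; Δx = -5·4 + ½·-10·4² = -100 m; v ends -45 m/s.
4–6 s: v starts -45 m/s; Δx = -45·2 + ½·10·2² = -70 m; v ends -25 m/s.
6–8 s: v starts -25 m/s; Δx = -25·2 + ½·-5·2² = -60 m; v ends -35 m/s.
8–10 s: v starts -35 m/s; Δx = -35·2 + ½·-9·2² = -88 m; v ends -53 m/s.
x(10) = -5 + Σ Δx = -323 m.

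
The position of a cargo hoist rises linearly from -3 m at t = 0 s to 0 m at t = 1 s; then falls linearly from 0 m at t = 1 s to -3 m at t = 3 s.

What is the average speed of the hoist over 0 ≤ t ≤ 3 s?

Average speed = (total path length)/(elapsed time); on a piecewise-linear x-t graph the path length is Σ|Δx|.
0–1 s: |Δx| = |0 − -3| = 3 m
1–3 s: |Δx| = |-3 − 0| = 3 m
Total path = 6 m; average speed = 6/3 = 2 m/s.

2 m/s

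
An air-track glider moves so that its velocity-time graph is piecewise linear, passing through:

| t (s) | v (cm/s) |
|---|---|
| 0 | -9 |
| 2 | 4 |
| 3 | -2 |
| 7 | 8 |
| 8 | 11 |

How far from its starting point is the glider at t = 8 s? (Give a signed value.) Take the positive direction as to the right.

Net displacement equals the area under the velocity-time graph (areas below the axis count negative).
0–2 s: ½(-9 + 4)(2) = -5 cm
2–3 s: ½(4 + -2)(1) = 1 cm
3–7 s: ½(-2 + 8)(4) = 12 cm
7–8 s: ½(8 + 11)(1) = 9.5 cm
Net displacement = 17.5 cm

17.5 cm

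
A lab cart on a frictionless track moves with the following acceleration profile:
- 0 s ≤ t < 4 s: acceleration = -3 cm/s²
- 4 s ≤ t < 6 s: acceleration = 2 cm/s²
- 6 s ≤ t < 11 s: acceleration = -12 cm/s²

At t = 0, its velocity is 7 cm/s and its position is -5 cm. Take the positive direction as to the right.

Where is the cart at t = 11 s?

-162 cm

On each constant-a segment, Δv = aΔt and Δx = v₀Δt + ½aΔt²; chain segment to segment.
0–4 s: v starts 7 cm/s; Δx = 7·4 + ½·-3·4² = 4 cm; v ends -5 cm/s.
4–6 s: v starts -5 cm/s; Δx = -5·2 + ½·2·2² = -6 cm; v ends -1 cm/s.
6–11 s: v starts -1 cm/s; Δx = -1·5 + ½·-12·5² = -155 cm; v ends -61 cm/s.
x(11) = -5 + Σ Δx = -162 cm.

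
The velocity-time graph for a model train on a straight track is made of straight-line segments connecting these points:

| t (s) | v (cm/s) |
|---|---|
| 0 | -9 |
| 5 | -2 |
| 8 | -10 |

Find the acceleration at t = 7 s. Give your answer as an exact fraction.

Acceleration is the slope of the v-t graph on 5–8 s: (-10 − -2)/(8 − 5) = -8/3 cm/s².

-8/3 cm/s²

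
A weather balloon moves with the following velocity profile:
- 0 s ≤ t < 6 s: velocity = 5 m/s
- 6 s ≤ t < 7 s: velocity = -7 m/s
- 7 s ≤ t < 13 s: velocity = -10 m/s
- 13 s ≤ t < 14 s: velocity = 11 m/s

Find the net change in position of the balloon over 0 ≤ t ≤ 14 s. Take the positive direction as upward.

-26 m

Net displacement equals the area under the velocity-time graph (areas below the axis count negative).
0–6 s: 5 × 6 = 30 m
6–7 s: -7 × 1 = -7 m
7–13 s: -10 × 6 = -60 m
13–14 s: 11 × 1 = 11 m
Net displacement = -26 m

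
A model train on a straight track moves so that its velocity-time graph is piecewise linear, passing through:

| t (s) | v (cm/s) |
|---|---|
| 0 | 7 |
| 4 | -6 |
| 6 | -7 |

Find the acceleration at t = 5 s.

-0.5 cm/s²

Acceleration is the slope of the v-t graph on 4–6 s: (-7 − -6)/(6 − 4) = -0.5 cm/s².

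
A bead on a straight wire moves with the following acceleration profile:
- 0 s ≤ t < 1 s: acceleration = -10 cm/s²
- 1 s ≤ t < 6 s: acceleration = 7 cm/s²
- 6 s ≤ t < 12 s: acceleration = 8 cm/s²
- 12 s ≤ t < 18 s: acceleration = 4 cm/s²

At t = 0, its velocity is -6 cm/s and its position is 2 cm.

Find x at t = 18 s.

730.5 cm

On each constant-a segment, Δv = aΔt and Δx = v₀Δt + ½aΔt²; chain segment to segment.
0–1 s: v starts -6 cm/s; Δx = -6·1 + ½·-10·1² = -11 cm; v ends -16 cm/s.
1–6 s: v starts -16 cm/s; Δx = -16·5 + ½·7·5² = 7.5 cm; v ends 19 cm/s.
6–12 s: v starts 19 cm/s; Δx = 19·6 + ½·8·6² = 258 cm; v ends 67 cm/s.
12–18 s: v starts 67 cm/s; Δx = 67·6 + ½·4·6² = 474 cm; v ends 91 cm/s.
x(18) = 2 + Σ Δx = 730.5 cm.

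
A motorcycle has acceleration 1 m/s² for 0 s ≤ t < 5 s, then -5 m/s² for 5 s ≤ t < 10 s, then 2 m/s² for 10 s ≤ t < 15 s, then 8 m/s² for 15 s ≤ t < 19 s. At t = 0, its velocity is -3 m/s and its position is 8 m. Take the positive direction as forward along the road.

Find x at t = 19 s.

On each constant-a segment, Δv = aΔt and Δx = v₀Δt + ½aΔt²; chain segment to segment.
0–5 s: v starts -3 m/s; Δx = -3·5 + ½·1·5² = -2.5 m; v ends 2 m/s.
5–10 s: v starts 2 m/s; Δx = 2·5 + ½·-5·5² = -52.5 m; v ends -23 m/s.
10–15 s: v starts -23 m/s; Δx = -23·5 + ½·2·5² = -90 m; v ends -13 m/s.
15–19 s: v starts -13 m/s; Δx = -13·4 + ½·8·4² = 12 m; v ends 19 m/s.
x(19) = 8 + Σ Δx = -125 m.

-125 m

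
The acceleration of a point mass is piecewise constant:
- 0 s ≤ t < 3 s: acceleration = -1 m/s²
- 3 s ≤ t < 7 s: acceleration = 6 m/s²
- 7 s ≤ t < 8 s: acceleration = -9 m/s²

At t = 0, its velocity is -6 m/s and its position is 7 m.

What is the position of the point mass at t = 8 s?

On each constant-a segment, Δv = aΔt and Δx = v₀Δt + ½aΔt²; chain segment to segment.
0–3 s: v starts -6 m/s; Δx = -6·3 + ½·-1·3² = -22.5 m; v ends -9 m/s.
3–7 s: v starts -9 m/s; Δx = -9·4 + ½·6·4² = 12 m; v ends 15 m/s.
7–8 s: v starts 15 m/s; Δx = 15·1 + ½·-9·1² = 10.5 m; v ends 6 m/s.
x(8) = 7 + Σ Δx = 7 m.

7 m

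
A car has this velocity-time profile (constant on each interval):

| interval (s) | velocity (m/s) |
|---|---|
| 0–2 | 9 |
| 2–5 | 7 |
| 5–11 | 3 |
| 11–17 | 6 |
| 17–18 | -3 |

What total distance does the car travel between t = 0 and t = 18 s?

Distance (not displacement) is the total path length: add the absolute areas under v-t.
0–2 s: |9| × 2 = 18 m
2–5 s: |7| × 3 = 21 m
5–11 s: |3| × 6 = 18 m
11–17 s: |6| × 6 = 36 m
17–18 s: |-3| × 1 = 3 m
Total distance = 96 m

96 m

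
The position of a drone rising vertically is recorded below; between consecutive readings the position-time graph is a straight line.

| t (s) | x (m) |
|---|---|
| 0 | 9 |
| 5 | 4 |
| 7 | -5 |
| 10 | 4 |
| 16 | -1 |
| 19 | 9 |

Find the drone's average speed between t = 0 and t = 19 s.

2 m/s

Average speed = (total path length)/(elapsed time); on a piecewise-linear x-t graph the path length is Σ|Δx|.
0–5 s: |Δx| = |4 − 9| = 5 m
5–7 s: |Δx| = |-5 − 4| = 9 m
7–10 s: |Δx| = |4 − -5| = 9 m
10–16 s: |Δx| = |-1 − 4| = 5 m
16–19 s: |Δx| = |9 − -1| = 10 m
Total path = 38 m; average speed = 38/19 = 2 m/s.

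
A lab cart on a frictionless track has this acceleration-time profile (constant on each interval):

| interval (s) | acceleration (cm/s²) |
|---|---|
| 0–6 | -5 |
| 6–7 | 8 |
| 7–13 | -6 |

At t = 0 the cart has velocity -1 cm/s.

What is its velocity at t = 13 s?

Δv equals the area under the a-t graph; then v = v₀ + Δv.
0–6 s: -5 × 6 = -30 cm/s
6–7 s: 8 × 1 = 8 cm/s
7–13 s: -6 × 6 = -36 cm/s
Δv = -58 cm/s, so v(13) = -1 + (-58) = -59 cm/s.

-59 cm/s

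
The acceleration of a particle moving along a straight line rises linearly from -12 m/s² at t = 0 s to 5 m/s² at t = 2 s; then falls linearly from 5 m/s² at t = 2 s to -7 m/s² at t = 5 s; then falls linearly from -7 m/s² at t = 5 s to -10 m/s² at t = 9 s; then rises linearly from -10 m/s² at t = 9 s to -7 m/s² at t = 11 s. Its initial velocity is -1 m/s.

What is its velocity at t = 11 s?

Δv equals the area under the a-t graph; then v = v₀ + Δv.
0–2 s: ½(-12 + 5)(2) = -7 m/s
2–5 s: ½(5 + -7)(3) = -3 m/s
5–9 s: ½(-7 + -10)(4) = -34 m/s
9–11 s: ½(-10 + -7)(2) = -17 m/s
Δv = -61 m/s, so v(11) = -1 + (-61) = -62 m/s.

-62 m/s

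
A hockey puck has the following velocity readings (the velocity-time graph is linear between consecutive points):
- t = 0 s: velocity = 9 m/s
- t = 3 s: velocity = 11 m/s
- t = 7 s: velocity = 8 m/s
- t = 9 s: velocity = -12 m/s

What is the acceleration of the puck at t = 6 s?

-0.75 m/s²

Acceleration is the slope of the v-t graph on 3–7 s: (8 − 11)/(7 − 3) = -0.75 m/s².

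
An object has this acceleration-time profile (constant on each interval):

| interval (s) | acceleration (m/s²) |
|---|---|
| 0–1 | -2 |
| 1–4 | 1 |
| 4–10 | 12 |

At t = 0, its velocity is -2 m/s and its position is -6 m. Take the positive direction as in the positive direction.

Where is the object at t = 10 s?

On each constant-a segment, Δv = aΔt and Δx = v₀Δt + ½aΔt²; chain segment to segment.
0–1 s: v starts -2 m/s; Δx = -2·1 + ½·-2·1² = -3 m; v ends -4 m/s.
1–4 s: v starts -4 m/s; Δx = -4·3 + ½·1·3² = -7.5 m; v ends -1 m/s.
4–10 s: v starts -1 m/s; Δx = -1·6 + ½·12·6² = 210 m; v ends 71 m/s.
x(10) = -6 + Σ Δx = 193.5 m.

193.5 m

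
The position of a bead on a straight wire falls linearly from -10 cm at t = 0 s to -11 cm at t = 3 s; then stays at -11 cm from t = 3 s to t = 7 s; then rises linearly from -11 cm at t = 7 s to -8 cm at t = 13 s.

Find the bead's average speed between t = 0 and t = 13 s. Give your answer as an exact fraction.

4/13 cm/s

Average speed = (total path length)/(elapsed time); on a piecewise-linear x-t graph the path length is Σ|Δx|.
0–3 s: |Δx| = |-11 − -10| = 1 cm
3–7 s: |Δx| = |-11 − -11| = 0 cm
7–13 s: |Δx| = |-8 − -11| = 3 cm
Total path = 4 cm; average speed = 4/13 = 4/13 cm/s.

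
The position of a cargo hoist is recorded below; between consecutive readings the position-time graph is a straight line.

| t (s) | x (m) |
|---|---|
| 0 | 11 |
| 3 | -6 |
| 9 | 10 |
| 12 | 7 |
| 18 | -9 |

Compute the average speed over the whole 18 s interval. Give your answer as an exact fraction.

Average speed = (total path length)/(elapsed time); on a piecewise-linear x-t graph the path length is Σ|Δx|.
0–3 s: |Δx| = |-6 − 11| = 17 m
3–9 s: |Δx| = |10 − -6| = 16 m
9–12 s: |Δx| = |7 − 10| = 3 m
12–18 s: |Δx| = |-9 − 7| = 16 m
Total path = 52 m; average speed = 52/18 = 26/9 m/s.

26/9 m/s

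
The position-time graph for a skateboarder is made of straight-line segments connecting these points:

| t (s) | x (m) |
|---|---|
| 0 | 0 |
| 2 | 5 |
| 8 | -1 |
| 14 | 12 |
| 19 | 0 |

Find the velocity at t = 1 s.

Velocity is the slope of the x-t graph on 0–2 s: (5 − 0)/(2 − 0) = 2.5 m/s.

2.5 m/s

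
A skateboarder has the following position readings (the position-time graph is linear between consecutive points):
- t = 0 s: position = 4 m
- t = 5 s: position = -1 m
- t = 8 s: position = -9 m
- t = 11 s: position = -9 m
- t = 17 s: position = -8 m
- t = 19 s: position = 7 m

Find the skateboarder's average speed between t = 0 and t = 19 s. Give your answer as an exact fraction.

29/19 m/s

Average speed = (total path length)/(elapsed time); on a piecewise-linear x-t graph the path length is Σ|Δx|.
0–5 s: |Δx| = |-1 − 4| = 5 m
5–8 s: |Δx| = |-9 − -1| = 8 m
8–11 s: |Δx| = |-9 − -9| = 0 m
11–17 s: |Δx| = |-8 − -9| = 1 m
17–19 s: |Δx| = |7 − -8| = 15 m
Total path = 29 m; average speed = 29/19 = 29/19 m/s.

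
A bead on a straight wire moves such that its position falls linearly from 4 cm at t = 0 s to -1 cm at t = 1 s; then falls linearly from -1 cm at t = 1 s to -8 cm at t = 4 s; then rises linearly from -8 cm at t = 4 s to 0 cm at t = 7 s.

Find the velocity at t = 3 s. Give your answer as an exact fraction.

Velocity is the slope of the x-t graph on 1–4 s: (-8 − -1)/(4 − 1) = -7/3 cm/s.

-7/3 cm/s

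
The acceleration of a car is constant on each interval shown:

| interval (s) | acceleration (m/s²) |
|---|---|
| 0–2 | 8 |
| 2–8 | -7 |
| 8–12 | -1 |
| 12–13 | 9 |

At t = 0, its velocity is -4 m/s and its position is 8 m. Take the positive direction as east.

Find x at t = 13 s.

-195.5 m

On each constant-a segment, Δv = aΔt and Δx = v₀Δt + ½aΔt²; chain segment to segment.
0–2 s: v starts -4 m/s; Δx = -4·2 + ½·8·2² = 8 m; v ends 12 m/s.
2–8 s: v starts 12 m/s; Δx = 12·6 + ½·-7·6² = -54 m; v ends -30 m/s.
8–12 s: v starts -30 m/s; Δx = -30·4 + ½·-1·4² = -128 m; v ends -34 m/s.
12–13 s: v starts -34 m/s; Δx = -34·1 + ½·9·1² = -29.5 m; v ends -25 m/s.
x(13) = 8 + Σ Δx = -195.5 m.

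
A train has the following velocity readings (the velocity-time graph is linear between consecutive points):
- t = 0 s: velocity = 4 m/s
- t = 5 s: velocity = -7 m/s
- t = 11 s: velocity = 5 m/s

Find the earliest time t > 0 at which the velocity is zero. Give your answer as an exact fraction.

t = 20/11 s

v changes sign on 0–5 s (from 4 to -7); the graph is linear there, so v = 0 at t = 0 + (-4)·(5 − 0)/(-7 − 4) = 20/11 s.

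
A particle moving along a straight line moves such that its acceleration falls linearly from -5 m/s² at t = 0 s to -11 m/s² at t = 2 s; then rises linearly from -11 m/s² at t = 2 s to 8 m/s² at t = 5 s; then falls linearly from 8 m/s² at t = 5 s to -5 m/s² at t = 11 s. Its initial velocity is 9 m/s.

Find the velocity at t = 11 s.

-2.5 m/s

Δv equals the area under the a-t graph; then v = v₀ + Δv.
0–2 s: ½(-5 + -11)(2) = -16 m/s
2–5 s: ½(-11 + 8)(3) = -4.5 m/s
5–11 s: ½(8 + -5)(6) = 9 m/s
Δv = -11.5 m/s, so v(11) = 9 + (-11.5) = -2.5 m/s.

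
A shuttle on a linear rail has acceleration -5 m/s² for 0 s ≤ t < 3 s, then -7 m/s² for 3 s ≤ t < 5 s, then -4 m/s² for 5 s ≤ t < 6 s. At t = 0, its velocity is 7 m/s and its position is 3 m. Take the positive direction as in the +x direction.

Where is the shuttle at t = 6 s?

On each constant-a segment, Δv = aΔt and Δx = v₀Δt + ½aΔt²; chain segment to segment.
0–3 s: v starts 7 m/s; Δx = 7·3 + ½·-5·3² = -1.5 m; v ends -8 m/s.
3–5 s: v starts -8 m/s; Δx = -8·2 + ½·-7·2² = -30 m; v ends -22 m/s.
5–6 s: v starts -22 m/s; Δx = -22·1 + ½·-4·1² = -24 m; v ends -26 m/s.
x(6) = 3 + Σ Δx = -52.5 m.

-52.5 m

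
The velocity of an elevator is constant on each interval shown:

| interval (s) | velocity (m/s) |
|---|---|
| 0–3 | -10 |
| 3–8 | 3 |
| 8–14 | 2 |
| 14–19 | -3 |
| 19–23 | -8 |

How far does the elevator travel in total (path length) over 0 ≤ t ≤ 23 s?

104 m

Distance (not displacement) is the total path length: add the absolute areas under v-t.
0–3 s: |-10| × 3 = 30 m
3–8 s: |3| × 5 = 15 m
8–14 s: |2| × 6 = 12 m
14–19 s: |-3| × 5 = 15 m
19–23 s: |-8| × 4 = 32 m
Total distance = 104 m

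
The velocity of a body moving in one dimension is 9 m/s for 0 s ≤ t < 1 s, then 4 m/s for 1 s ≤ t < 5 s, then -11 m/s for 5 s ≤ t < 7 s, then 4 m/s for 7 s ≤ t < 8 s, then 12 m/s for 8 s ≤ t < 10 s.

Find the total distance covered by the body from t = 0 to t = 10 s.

Distance (not displacement) is the total path length: add the absolute areas under v-t.
0–1 s: |9| × 1 = 9 m
1–5 s: |4| × 4 = 16 m
5–7 s: |-11| × 2 = 22 m
7–8 s: |4| × 1 = 4 m
8–10 s: |12| × 2 = 24 m
Total distance = 75 m

75 m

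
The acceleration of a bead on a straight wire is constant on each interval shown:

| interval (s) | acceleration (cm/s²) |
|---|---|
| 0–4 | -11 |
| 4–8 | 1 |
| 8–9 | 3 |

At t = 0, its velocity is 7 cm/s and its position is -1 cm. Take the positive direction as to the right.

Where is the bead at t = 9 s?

On each constant-a segment, Δv = aΔt and Δx = v₀Δt + ½aΔt²; chain segment to segment.
0–4 s: v starts 7 cm/s; Δx = 7·4 + ½·-11·4² = -60 cm; v ends -37 cm/s.
4–8 s: v starts -37 cm/s; Δx = -37·4 + ½·1·4² = -140 cm; v ends -33 cm/s.
8–9 s: v starts -33 cm/s; Δx = -33·1 + ½·3·1² = -31.5 cm; v ends -30 cm/s.
x(9) = -1 + Σ Δx = -232.5 cm.

-232.5 cm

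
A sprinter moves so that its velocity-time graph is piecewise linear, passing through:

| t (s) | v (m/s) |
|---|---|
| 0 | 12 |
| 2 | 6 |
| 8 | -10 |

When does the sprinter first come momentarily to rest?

v changes sign on 2–8 s (from 6 to -10); the graph is linear there, so v = 0 at t = 2 + (-6)·(8 − 2)/(-10 − 6) = 4.25 s.

t = 4.25 s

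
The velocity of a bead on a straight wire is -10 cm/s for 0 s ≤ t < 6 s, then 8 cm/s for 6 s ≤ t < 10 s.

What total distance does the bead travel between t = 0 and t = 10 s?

92 cm

Total distance travelled is ∫|v| dt — sum the magnitudes of each area piece.
0–6 s: |-10| × 6 = 60 cm
6–10 s: |8| × 4 = 32 cm
Total distance = 92 cm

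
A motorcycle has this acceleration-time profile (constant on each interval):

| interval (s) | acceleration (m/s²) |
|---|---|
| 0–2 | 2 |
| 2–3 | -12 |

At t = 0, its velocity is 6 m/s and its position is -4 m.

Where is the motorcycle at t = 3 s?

On each constant-a segment, Δv = aΔt and Δx = v₀Δt + ½aΔt²; chain segment to segment.
0–2 s: v starts 6 m/s; Δx = 6·2 + ½·2·2² = 16 m; v ends 10 m/s.
2–3 s: v starts 10 m/s; Δx = 10·1 + ½·-12·1² = 4 m; v ends -2 m/s.
x(3) = -4 + Σ Δx = 16 m.

16 m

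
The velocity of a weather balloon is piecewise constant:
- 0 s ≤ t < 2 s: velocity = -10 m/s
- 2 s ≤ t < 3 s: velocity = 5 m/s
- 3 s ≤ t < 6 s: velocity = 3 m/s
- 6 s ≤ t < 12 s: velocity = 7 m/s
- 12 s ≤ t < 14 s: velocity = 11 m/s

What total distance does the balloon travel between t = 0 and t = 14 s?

98 m

Distance (not displacement) is the total path length: add the absolute areas under v-t.
0–2 s: |-10| × 2 = 20 m
2–3 s: |5| × 1 = 5 m
3–6 s: |3| × 3 = 9 m
6–12 s: |7| × 6 = 42 m
12–14 s: |11| × 2 = 22 m
Total distance = 98 m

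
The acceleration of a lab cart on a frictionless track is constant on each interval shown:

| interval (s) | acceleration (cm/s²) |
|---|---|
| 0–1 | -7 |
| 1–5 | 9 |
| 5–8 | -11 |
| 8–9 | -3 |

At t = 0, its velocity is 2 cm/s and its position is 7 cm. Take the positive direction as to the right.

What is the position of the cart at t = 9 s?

On each constant-a segment, Δv = aΔt and Δx = v₀Δt + ½aΔt²; chain segment to segment.
0–1 s: v starts 2 cm/s; Δx = 2·1 + ½·-7·1² = -1.5 cm; v ends -5 cm/s.
1–5 s: v starts -5 cm/s; Δx = -5·4 + ½·9·4² = 52 cm; v ends 31 cm/s.
5–8 s: v starts 31 cm/s; Δx = 31·3 + ½·-11·3² = 43.5 cm; v ends -2 cm/s.
8–9 s: v starts -2 cm/s; Δx = -2·1 + ½·-3·1² = -3.5 cm; v ends -5 cm/s.
x(9) = 7 + Σ Δx = 97.5 cm.

97.5 cm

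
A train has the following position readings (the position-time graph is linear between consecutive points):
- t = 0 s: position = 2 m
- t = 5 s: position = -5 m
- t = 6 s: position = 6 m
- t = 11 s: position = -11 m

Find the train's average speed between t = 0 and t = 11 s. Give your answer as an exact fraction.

35/11 m/s

Average speed = (total path length)/(elapsed time); on a piecewise-linear x-t graph the path length is Σ|Δx|.
0–5 s: |Δx| = |-5 − 2| = 7 m
5–6 s: |Δx| = |6 − -5| = 11 m
6–11 s: |Δx| = |-11 − 6| = 17 m
Total path = 35 m; average speed = 35/11 = 35/11 m/s.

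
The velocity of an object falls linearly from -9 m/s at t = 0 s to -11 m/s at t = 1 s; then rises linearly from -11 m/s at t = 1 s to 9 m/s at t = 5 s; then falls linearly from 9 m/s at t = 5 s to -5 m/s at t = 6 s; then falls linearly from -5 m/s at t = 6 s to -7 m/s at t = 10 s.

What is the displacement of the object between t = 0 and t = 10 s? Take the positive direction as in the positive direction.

-36 m

Displacement is the signed area under the v-t curve.
0–1 s: ½(-9 + -11)(1) = -10 m
1–5 s: ½(-11 + 9)(4) = -4 m
5–6 s: ½(9 + -5)(1) = 2 m
6–10 s: ½(-5 + -7)(4) = -24 m
Net displacement = -36 m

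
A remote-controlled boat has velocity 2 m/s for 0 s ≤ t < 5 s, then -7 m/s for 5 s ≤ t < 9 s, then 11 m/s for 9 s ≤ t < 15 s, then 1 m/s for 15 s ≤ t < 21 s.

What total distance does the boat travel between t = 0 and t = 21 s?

110 m

Distance (not displacement) is the total path length: add the absolute areas under v-t.
0–5 s: |2| × 5 = 10 m
5–9 s: |-7| × 4 = 28 m
9–15 s: |11| × 6 = 66 m
15–21 s: |1| × 6 = 6 m
Total distance = 110 m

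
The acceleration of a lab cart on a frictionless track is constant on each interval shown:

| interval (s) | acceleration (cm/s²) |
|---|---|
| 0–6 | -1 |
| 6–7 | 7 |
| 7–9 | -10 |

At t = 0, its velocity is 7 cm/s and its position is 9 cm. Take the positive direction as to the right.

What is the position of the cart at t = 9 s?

On each constant-a segment, Δv = aΔt and Δx = v₀Δt + ½aΔt²; chain segment to segment.
0–6 s: v starts 7 cm/s; Δx = 7·6 + ½·-1·6² = 24 cm; v ends 1 cm/s.
6–7 s: v starts 1 cm/s; Δx = 1·1 + ½·7·1² = 4.5 cm; v ends 8 cm/s.
7–9 s: v starts 8 cm/s; Δx = 8·2 + ½·-10·2² = -4 cm; v ends -12 cm/s.
x(9) = 9 + Σ Δx = 33.5 cm.

33.5 cm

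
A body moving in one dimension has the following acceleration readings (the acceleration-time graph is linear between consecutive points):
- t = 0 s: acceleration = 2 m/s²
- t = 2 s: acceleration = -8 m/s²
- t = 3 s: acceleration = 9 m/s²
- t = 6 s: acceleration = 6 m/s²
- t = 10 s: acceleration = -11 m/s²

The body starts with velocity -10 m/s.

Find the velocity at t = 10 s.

-3 m/s

Δv equals the area under the a-t graph; then v = v₀ + Δv.
0–2 s: ½(2 + -8)(2) = -6 m/s
2–3 s: ½(-8 + 9)(1) = 0.5 m/s
3–6 s: ½(9 + 6)(3) = 22.5 m/s
6–10 s: ½(6 + -11)(4) = -10 m/s
Δv = 7 m/s, so v(10) = -10 + (7) = -3 m/s.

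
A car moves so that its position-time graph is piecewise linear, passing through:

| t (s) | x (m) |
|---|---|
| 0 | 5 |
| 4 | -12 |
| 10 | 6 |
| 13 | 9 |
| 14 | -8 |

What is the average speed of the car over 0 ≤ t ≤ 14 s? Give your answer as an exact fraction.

55/14 m/s

Average speed = (total path length)/(elapsed time); on a piecewise-linear x-t graph the path length is Σ|Δx|.
0–4 s: |Δx| = |-12 − 5| = 17 m
4–10 s: |Δx| = |6 − -12| = 18 m
10–13 s: |Δx| = |9 − 6| = 3 m
13–14 s: |Δx| = |-8 − 9| = 17 m
Total path = 55 m; average speed = 55/14 = 55/14 m/s.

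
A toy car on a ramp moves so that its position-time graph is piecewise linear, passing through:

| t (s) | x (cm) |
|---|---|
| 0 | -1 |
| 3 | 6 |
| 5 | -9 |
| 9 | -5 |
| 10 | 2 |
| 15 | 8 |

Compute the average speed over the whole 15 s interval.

Average speed = (total path length)/(elapsed time); on a piecewise-linear x-t graph the path length is Σ|Δx|.
0–3 s: |Δx| = |6 − -1| = 7 cm
3–5 s: |Δx| = |-9 − 6| = 15 cm
5–9 s: |Δx| = |-5 − -9| = 4 cm
9–10 s: |Δx| = |2 − -5| = 7 cm
10–15 s: |Δx| = |8 − 2| = 6 cm
Total path = 39 cm; average speed = 39/15 = 2.6 cm/s.

2.6 cm/s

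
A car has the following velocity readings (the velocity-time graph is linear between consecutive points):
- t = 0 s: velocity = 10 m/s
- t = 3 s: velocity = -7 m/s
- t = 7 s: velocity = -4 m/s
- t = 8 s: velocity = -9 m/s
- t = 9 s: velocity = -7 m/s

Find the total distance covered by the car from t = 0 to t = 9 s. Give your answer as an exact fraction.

Total distance travelled is ∫|v| dt — sum the magnitudes of each area piece.
0–3 s: v = 0 at t = 30/17 s; triangle areas 150/17 + 147/34 = 447/34 m
3–7 s: |½(-7 + -4)(4)| = 22 m
7–8 s: |½(-4 + -9)(1)| = 6.5 m
8–9 s: |½(-9 + -7)(1)| = 8 m
Total distance = 844/17 m

844/17 m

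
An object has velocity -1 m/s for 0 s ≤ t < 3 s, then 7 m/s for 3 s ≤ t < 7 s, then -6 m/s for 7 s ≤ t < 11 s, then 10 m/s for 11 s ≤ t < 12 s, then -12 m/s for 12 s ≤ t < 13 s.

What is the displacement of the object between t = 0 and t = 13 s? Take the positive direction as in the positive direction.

Displacement is the signed area under the v-t curve.
0–3 s: -1 × 3 = -3 m
3–7 s: 7 × 4 = 28 m
7–11 s: -6 × 4 = -24 m
11–12 s: 10 × 1 = 10 m
12–13 s: -12 × 1 = -12 m
Net displacement = -1 m

-1 m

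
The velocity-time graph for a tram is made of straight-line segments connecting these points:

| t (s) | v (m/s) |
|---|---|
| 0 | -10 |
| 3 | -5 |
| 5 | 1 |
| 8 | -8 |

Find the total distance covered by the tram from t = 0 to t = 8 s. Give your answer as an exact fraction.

Distance (not displacement) is the total path length: add the absolute areas under v-t.
0–3 s: |½(-10 + -5)(3)| = 22.5 m
3–5 s: v = 0 at t = 14/3 s; triangle areas 25/6 + 1/6 = 13/3 m
5–8 s: v = 0 at t = 16/3 s; triangle areas 1/6 + 32/3 = 65/6 m
Total distance = 113/3 m

113/3 m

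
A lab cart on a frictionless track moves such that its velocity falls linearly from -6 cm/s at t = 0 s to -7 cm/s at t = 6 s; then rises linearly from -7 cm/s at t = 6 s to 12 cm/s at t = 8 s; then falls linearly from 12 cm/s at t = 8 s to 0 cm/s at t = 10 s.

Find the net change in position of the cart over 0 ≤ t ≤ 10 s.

Net displacement equals the area under the velocity-time graph (areas below the axis count negative).
0–6 s: ½(-6 + -7)(6) = -39 cm
6–8 s: ½(-7 + 12)(2) = 5 cm
8–10 s: ½(12 + 0)(2) = 12 cm
Net displacement = -22 cm

-22 cm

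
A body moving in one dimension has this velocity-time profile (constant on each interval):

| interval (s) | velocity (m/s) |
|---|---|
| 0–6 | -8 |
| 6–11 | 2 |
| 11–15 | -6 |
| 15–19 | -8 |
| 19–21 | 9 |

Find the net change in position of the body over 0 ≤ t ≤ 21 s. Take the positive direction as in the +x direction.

-76 m

Net displacement equals the area under the velocity-time graph (areas below the axis count negative).
0–6 s: -8 × 6 = -48 m
6–11 s: 2 × 5 = 10 m
11–15 s: -6 × 4 = -24 m
15–19 s: -8 × 4 = -32 m
19–21 s: 9 × 2 = 18 m
Net displacement = -76 m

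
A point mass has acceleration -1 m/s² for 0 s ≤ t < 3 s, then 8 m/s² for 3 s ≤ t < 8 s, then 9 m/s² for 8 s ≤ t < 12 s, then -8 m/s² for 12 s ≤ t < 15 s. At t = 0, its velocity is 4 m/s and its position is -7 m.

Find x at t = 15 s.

On each constant-a segment, Δv = aΔt and Δx = v₀Δt + ½aΔt²; chain segment to segment.
0–3 s: v starts 4 m/s; Δx = 4·3 + ½·-1·3² = 7.5 m; v ends 1 m/s.
3–8 s: v starts 1 m/s; Δx = 1·5 + ½·8·5² = 105 m; v ends 41 m/s.
8–12 s: v starts 41 m/s; Δx = 41·4 + ½·9·4² = 236 m; v ends 77 m/s.
12–15 s: v starts 77 m/s; Δx = 77·3 + ½·-8·3² = 195 m; v ends 53 m/s.
x(15) = -7 + Σ Δx = 536.5 m.

536.5 m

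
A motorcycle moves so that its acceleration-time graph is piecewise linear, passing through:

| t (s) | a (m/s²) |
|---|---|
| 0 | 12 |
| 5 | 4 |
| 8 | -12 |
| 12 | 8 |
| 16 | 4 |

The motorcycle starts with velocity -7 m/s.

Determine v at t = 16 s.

37 m/s

Δv equals the area under the a-t graph; then v = v₀ + Δv.
0–5 s: ½(12 + 4)(5) = 40 m/s
5–8 s: ½(4 + -12)(3) = -12 m/s
8–12 s: ½(-12 + 8)(4) = -8 m/s
12–16 s: ½(8 + 4)(4) = 24 m/s
Δv = 44 m/s, so v(16) = -7 + (44) = 37 m/s.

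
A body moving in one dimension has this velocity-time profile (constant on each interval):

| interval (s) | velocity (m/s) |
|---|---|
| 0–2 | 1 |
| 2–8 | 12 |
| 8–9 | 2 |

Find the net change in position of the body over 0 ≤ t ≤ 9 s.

76 m

Net displacement equals the area under the velocity-time graph (areas below the axis count negative).
0–2 s: 1 × 2 = 2 m
2–8 s: 12 × 6 = 72 m
8–9 s: 2 × 1 = 2 m
Net displacement = 76 m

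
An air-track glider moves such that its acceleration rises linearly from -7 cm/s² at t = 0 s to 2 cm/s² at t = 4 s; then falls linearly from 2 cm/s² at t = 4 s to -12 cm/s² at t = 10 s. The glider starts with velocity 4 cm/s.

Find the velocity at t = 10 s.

-36 cm/s

Δv equals the area under the a-t graph; then v = v₀ + Δv.
0–4 s: ½(-7 + 2)(4) = -10 cm/s
4–10 s: ½(2 + -12)(6) = -30 cm/s
Δv = -40 cm/s, so v(10) = 4 + (-40) = -36 cm/s.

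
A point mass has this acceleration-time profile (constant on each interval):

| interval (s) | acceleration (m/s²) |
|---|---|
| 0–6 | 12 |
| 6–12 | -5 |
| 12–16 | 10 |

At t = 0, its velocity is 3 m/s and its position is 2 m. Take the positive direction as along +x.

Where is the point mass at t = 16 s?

856 m

On each constant-a segment, Δv = aΔt and Δx = v₀Δt + ½aΔt²; chain segment to segment.
0–6 s: v starts 3 m/s; Δx = 3·6 + ½·12·6² = 234 m; v ends 75 m/s.
6–12 s: v starts 75 m/s; Δx = 75·6 + ½·-5·6² = 360 m; v ends 45 m/s.
12–16 s: v starts 45 m/s; Δx = 45·4 + ½·10·4² = 260 m; v ends 85 m/s.
x(16) = 2 + Σ Δx = 856 m.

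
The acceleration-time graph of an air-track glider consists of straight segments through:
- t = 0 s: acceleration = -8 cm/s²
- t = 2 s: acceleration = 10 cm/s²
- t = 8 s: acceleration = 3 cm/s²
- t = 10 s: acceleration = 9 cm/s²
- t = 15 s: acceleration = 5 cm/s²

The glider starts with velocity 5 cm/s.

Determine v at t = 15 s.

93 cm/s

Δv equals the area under the a-t graph; then v = v₀ + Δv.
0–2 s: ½(-8 + 10)(2) = 2 cm/s
2–8 s: ½(10 + 3)(6) = 39 cm/s
8–10 s: ½(3 + 9)(2) = 12 cm/s
10–15 s: ½(9 + 5)(5) = 35 cm/s
Δv = 88 cm/s, so v(15) = 5 + (88) = 93 cm/s.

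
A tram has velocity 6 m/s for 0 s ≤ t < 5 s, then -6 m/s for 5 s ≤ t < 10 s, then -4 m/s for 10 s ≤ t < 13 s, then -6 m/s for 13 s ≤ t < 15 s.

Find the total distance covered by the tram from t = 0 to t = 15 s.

Distance (not displacement) is the total path length: add the absolute areas under v-t.
0–5 s: |6| × 5 = 30 m
5–10 s: |-6| × 5 = 30 m
10–13 s: |-4| × 3 = 12 m
13–15 s: |-6| × 2 = 12 m
Total distance = 84 m

84 m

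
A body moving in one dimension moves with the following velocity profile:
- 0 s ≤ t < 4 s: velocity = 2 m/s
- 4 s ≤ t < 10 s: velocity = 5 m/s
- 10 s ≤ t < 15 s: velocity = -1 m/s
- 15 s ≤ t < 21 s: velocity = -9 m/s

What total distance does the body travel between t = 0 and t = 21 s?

Total distance travelled is ∫|v| dt — sum the magnitudes of each area piece.
0–4 s: |2| × 4 = 8 m
4–10 s: |5| × 6 = 30 m
10–15 s: |-1| × 5 = 5 m
15–21 s: |-9| × 6 = 54 m
Total distance = 97 m

97 m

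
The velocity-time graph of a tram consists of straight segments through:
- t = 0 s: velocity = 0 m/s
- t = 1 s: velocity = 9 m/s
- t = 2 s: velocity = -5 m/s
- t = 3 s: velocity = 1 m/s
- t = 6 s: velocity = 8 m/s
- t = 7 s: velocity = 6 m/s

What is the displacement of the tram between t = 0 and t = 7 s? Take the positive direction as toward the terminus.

Displacement is the signed area under the v-t curve.
0–1 s: ½(0 + 9)(1) = 4.5 m
1–2 s: ½(9 + -5)(1) = 2 m
2–3 s: ½(-5 + 1)(1) = -2 m
3–6 s: ½(1 + 8)(3) = 13.5 m
6–7 s: ½(8 + 6)(1) = 7 m
Net displacement = 25 m

25 m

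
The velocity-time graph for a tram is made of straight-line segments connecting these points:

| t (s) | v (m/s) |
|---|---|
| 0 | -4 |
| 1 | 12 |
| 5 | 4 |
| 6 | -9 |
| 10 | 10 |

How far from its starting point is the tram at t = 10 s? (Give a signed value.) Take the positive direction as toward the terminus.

35.5 m

Displacement is the signed area under the v-t curve.
0–1 s: ½(-4 + 12)(1) = 4 m
1–5 s: ½(12 + 4)(4) = 32 m
5–6 s: ½(4 + -9)(1) = -2.5 m
6–10 s: ½(-9 + 10)(4) = 2 m
Net displacement = 35.5 m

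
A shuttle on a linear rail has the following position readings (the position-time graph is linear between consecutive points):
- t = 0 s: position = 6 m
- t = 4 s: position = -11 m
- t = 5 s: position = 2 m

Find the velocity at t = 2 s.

Velocity is the slope of the x-t graph on 0–4 s: (-11 − 6)/(4 − 0) = -4.25 m/s.

-4.25 m/s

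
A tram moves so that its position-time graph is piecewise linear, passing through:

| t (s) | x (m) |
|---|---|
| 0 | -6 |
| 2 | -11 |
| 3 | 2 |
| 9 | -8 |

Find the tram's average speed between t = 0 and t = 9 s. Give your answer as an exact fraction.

28/9 m/s

Average speed = (total path length)/(elapsed time); on a piecewise-linear x-t graph the path length is Σ|Δx|.
0–2 s: |Δx| = |-11 − -6| = 5 m
2–3 s: |Δx| = |2 − -11| = 13 m
3–9 s: |Δx| = |-8 − 2| = 10 m
Total path = 28 m; average speed = 28/9 = 28/9 m/s.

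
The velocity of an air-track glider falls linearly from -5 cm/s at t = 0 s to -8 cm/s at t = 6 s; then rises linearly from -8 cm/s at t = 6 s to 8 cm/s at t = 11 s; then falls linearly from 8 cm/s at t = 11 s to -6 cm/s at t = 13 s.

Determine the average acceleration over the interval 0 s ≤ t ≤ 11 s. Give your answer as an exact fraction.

Average acceleration = Δv/Δt = (8 − -5)/(11 − 0) = 13/11 cm/s².

13/11 cm/s²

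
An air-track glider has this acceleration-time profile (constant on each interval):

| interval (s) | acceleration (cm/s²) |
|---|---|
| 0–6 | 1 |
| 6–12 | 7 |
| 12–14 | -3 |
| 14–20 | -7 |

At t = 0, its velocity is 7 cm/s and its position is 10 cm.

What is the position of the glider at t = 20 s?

On each constant-a segment, Δv = aΔt and Δx = v₀Δt + ½aΔt²; chain segment to segment.
0–6 s: v starts 7 cm/s; Δx = 7·6 + ½·1·6² = 60 cm; v ends 13 cm/s.
6–12 s: v starts 13 cm/s; Δx = 13·6 + ½·7·6² = 204 cm; v ends 55 cm/s.
12–14 s: v starts 55 cm/s; Δx = 55·2 + ½·-3·2² = 104 cm; v ends 49 cm/s.
14–20 s: v starts 49 cm/s; Δx = 49·6 + ½·-7·6² = 168 cm; v ends 7 cm/s.
x(20) = 10 + Σ Δx = 546 cm.

546 cm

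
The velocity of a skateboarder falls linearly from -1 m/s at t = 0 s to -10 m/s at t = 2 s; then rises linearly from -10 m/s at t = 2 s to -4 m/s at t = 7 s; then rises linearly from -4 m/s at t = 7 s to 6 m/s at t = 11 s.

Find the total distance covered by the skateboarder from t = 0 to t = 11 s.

56.4 m

Total distance travelled is ∫|v| dt — sum the magnitudes of each area piece.
0–2 s: |½(-1 + -10)(2)| = 11 m
2–7 s: |½(-10 + -4)(5)| = 35 m
7–11 s: v = 0 at t = 8.6 s; triangle areas 3.2 + 7.2 = 10.4 m
Total distance = 56.4 m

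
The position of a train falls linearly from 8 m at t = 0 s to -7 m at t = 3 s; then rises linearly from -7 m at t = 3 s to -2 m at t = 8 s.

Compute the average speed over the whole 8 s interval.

Average speed = (total path length)/(elapsed time); on a piecewise-linear x-t graph the path length is Σ|Δx|.
0–3 s: |Δx| = |-7 − 8| = 15 m
3–8 s: |Δx| = |-2 − -7| = 5 m
Total path = 20 m; average speed = 20/8 = 2.5 m/s.

2.5 m/s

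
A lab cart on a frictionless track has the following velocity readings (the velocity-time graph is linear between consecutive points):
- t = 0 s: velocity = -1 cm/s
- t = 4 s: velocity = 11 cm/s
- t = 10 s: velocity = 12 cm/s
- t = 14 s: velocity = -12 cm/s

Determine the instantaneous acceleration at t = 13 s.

-6 cm/s²

Acceleration is the slope of the v-t graph on 10–14 s: (-12 − 12)/(14 − 10) = -6 cm/s².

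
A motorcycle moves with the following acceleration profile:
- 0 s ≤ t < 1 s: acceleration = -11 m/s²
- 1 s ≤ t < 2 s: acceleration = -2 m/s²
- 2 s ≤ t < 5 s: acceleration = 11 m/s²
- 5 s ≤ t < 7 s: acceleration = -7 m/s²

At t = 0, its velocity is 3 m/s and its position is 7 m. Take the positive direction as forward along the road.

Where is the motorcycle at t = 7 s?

On each constant-a segment, Δv = aΔt and Δx = v₀Δt + ½aΔt²; chain segment to segment.
0–1 s: v starts 3 m/s; Δx = 3·1 + ½·-11·1² = -2.5 m; v ends -8 m/s.
1–2 s: v starts -8 m/s; Δx = -8·1 + ½·-2·1² = -9 m; v ends -10 m/s.
2–5 s: v starts -10 m/s; Δx = -10·3 + ½·11·3² = 19.5 m; v ends 23 m/s.
5–7 s: v starts 23 m/s; Δx = 23·2 + ½·-7·2² = 32 m; v ends 9 m/s.
x(7) = 7 + Σ Δx = 47 m.

47 m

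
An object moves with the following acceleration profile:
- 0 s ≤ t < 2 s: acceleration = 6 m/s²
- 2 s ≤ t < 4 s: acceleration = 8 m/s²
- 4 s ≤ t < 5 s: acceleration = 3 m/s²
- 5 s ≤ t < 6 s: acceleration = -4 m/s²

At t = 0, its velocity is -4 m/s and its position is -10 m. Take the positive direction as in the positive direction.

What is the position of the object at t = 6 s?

76.5 m

On each constant-a segment, Δv = aΔt and Δx = v₀Δt + ½aΔt²; chain segment to segment.
0–2 s: v starts -4 m/s; Δx = -4·2 + ½·6·2² = 4 m; v ends 8 m/s.
2–4 s: v starts 8 m/s; Δx = 8·2 + ½·8·2² = 32 m; v ends 24 m/s.
4–5 s: v starts 24 m/s; Δx = 24·1 + ½·3·1² = 25.5 m; v ends 27 m/s.
5–6 s: v starts 27 m/s; Δx = 27·1 + ½·-4·1² = 25 m; v ends 23 m/s.
x(6) = -10 + Σ Δx = 76.5 m.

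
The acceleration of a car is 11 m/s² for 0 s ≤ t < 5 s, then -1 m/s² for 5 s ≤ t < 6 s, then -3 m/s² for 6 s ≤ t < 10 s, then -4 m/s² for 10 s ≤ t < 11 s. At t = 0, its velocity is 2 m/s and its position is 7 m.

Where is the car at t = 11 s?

On each constant-a segment, Δv = aΔt and Δx = v₀Δt + ½aΔt²; chain segment to segment.
0–5 s: v starts 2 m/s; Δx = 2·5 + ½·11·5² = 147.5 m; v ends 57 m/s.
5–6 s: v starts 57 m/s; Δx = 57·1 + ½·-1·1² = 56.5 m; v ends 56 m/s.
6–10 s: v starts 56 m/s; Δx = 56·4 + ½·-3·4² = 200 m; v ends 44 m/s.
10–11 s: v starts 44 m/s; Δx = 44·1 + ½·-4·1² = 42 m; v ends 40 m/s.
x(11) = 7 + Σ Δx = 453 m.

453 m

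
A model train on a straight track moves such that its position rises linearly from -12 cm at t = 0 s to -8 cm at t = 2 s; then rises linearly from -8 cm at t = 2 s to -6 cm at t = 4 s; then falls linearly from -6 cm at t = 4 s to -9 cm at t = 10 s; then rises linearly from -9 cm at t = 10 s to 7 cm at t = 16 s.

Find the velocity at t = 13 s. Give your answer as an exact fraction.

Velocity is the slope of the x-t graph on 10–16 s: (7 − -9)/(16 − 10) = 8/3 cm/s.

8/3 cm/s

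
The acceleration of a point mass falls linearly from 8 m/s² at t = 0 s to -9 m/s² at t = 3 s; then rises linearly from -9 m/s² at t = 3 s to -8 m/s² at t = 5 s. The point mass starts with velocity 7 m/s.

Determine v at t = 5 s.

Δv equals the area under the a-t graph; then v = v₀ + Δv.
0–3 s: ½(8 + -9)(3) = -1.5 m/s
3–5 s: ½(-9 + -8)(2) = -17 m/s
Δv = -18.5 m/s, so v(5) = 7 + (-18.5) = -11.5 m/s.

-11.5 m/s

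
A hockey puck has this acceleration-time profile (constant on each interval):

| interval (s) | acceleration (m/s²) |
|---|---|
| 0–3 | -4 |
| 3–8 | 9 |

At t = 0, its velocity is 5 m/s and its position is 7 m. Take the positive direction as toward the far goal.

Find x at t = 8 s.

On each constant-a segment, Δv = aΔt and Δx = v₀Δt + ½aΔt²; chain segment to segment.
0–3 s: v starts 5 m/s; Δx = 5·3 + ½·-4·3² = -3 m; v ends -7 m/s.
3–8 s: v starts -7 m/s; Δx = -7·5 + ½·9·5² = 77.5 m; v ends 38 m/s.
x(8) = 7 + Σ Δx = 81.5 m.

81.5 m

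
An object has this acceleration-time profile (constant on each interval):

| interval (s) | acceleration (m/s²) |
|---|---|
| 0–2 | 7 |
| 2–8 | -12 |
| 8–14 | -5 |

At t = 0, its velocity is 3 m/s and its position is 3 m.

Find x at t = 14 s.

-511 m

On each constant-a segment, Δv = aΔt and Δx = v₀Δt + ½aΔt²; chain segment to segment.
0–2 s: v starts 3 m/s; Δx = 3·2 + ½·7·2² = 20 m; v ends 17 m/s.
2–8 s: v starts 17 m/s; Δx = 17·6 + ½·-12·6² = -114 m; v ends -55 m/s.
8–14 s: v starts -55 m/s; Δx = -55·6 + ½·-5·6² = -420 m; v ends -85 m/s.
x(14) = 3 + Σ Δx = -511 m.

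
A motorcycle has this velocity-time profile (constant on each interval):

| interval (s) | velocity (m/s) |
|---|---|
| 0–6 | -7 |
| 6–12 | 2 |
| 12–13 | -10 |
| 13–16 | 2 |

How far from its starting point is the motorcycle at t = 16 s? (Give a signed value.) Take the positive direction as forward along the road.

-34 m

Displacement is the signed area under the v-t curve.
0–6 s: -7 × 6 = -42 m
6–12 s: 2 × 6 = 12 m
12–13 s: -10 × 1 = -10 m
13–16 s: 2 × 3 = 6 m
Net displacement = -34 m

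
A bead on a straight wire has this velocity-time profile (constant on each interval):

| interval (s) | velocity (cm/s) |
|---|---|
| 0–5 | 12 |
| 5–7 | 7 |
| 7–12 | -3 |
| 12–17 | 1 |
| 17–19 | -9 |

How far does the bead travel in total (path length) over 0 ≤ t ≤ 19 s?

Distance (not displacement) is the total path length: add the absolute areas under v-t.
0–5 s: |12| × 5 = 60 cm
5–7 s: |7| × 2 = 14 cm
7–12 s: |-3| × 5 = 15 cm
12–17 s: |1| × 5 = 5 cm
17–19 s: |-9| × 2 = 18 cm
Total distance = 112 cm

112 cm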